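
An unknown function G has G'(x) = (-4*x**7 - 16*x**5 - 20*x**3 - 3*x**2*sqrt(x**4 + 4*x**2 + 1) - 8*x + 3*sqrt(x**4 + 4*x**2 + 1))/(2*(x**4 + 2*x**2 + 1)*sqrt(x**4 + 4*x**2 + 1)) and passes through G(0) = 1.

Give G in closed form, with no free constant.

Recover the given G'(x) by differentiating a candidate G(x); any mismatch rules it out.
A general antiderivative is 3*x/(2*x**2 + 2) - sqrt(x**4 + 4*x**2 + 1) + C.
The condition gives C = 1 - (-1) = 2.
So G(x) = -(2*x**2*sqrt(x**4 + 4*x**2 + 1) - 4*x**2 - 3*x + 2*sqrt(x**4 + 4*x**2 + 1) - 4)/(2*(x**2 + 1)).
Check: d/dx[-(2*x**2*sqrt(x**4 + 4*x**2 + 1) - 4*x**2 - 3*x + 2*sqrt(x**4 + 4*x**2 + 1) - 4)/(2*(x**2 + 1))] = (-4*x**7 - 16*x**5 - 20*x**3 - 3*x**2*sqrt(x**4 + 4*x**2 + 1) - 8*x + 3*sqrt(x**4 + 4*x**2 + 1))/(2*x**4*sqrt(x**4 + 4*x**2 + 1) + 4*x**2*sqrt(x**4 + 4*x**2 + 1) + 2*sqrt(x**4 + 4*x**2 + 1)), which equals G'(x).

G(x) = -(2*x**2*sqrt(x**4 + 4*x**2 + 1) - 4*x**2 - 3*x + 2*sqrt(x**4 + 4*x**2 + 1) - 4)/(2*(x**2 + 1))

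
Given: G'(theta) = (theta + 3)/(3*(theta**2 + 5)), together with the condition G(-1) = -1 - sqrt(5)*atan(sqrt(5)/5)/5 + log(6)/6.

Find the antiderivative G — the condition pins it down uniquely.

For G(theta) to be correct, d/dtheta[G] must agree with the stated G'(theta) identically.
A general antiderivative is log(theta**2 + 5)/6 + sqrt(5)*atan(sqrt(5)*theta/5)/5 + C.
The condition gives C = -1 - sqrt(5)*atan(sqrt(5)/5)/5 + log(6)/6 - (-sqrt(5)*atan(sqrt(5)/5)/5 + log(6)/6) = -1.
So G(theta) = log(theta**2 + 5)/6 + sqrt(5)*atan(sqrt(5)*theta/5)/5 - 1.
Check: d/dtheta[log(theta**2 + 5)/6 + sqrt(5)*atan(sqrt(5)*theta/5)/5 - 1] = (theta + 3)/(3*theta**2 + 15), which equals G'(theta).

G(theta) = log(theta**2 + 5)/6 + sqrt(5)*atan(sqrt(5)*theta/5)/5 - 1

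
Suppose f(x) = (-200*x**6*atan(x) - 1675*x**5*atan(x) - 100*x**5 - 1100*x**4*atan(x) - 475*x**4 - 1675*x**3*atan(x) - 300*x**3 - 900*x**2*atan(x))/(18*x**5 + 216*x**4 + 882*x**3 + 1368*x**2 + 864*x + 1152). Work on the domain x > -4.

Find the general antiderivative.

F(x) = -25*(4*x**4/3 + x**3)*atan(x)/(6*(x + 4)**2) + C

Recover f(x) by differentiating a candidate F(x); any mismatch rules it out.
Check: d/dx[-25*(4*x**4/3 + x**3)*atan(x)/(6*(x + 4)**2)] = (-200*x**6*atan(x) - 1675*x**5*atan(x) - 100*x**5 - 1100*x**4*atan(x) - 475*x**4 - 1675*x**3*atan(x) - 300*x**3 - 900*x**2*atan(x))/(18*x**5 + 216*x**4 + 882*x**3 + 1368*x**2 + 864*x + 1152) = f(x).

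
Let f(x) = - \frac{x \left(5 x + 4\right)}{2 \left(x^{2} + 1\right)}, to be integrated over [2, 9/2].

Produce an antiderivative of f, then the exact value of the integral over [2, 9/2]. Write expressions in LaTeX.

A first test for any F(x): its x-derivative must equal f(x) identically.
F(x) = - \frac{5 x}{2} - \log{\left(x^{2} + 1 \right)} + \frac{5 \operatorname{atan}{\left(x \right)}}{2} is an antiderivative of f.
Check: d/dx[- \frac{5 x}{2} - \log{\left(x^{2} + 1 \right)} + \frac{5 \operatorname{atan}{\left(x \right)}}{2}] = \frac{- 5 x^{2} - 4 x}{2 x^{2} + 2}, which equals f(x).
F(9/2) = - \frac{45}{4} - \log{\left(\frac{85}{4} \right)} + \frac{5 \operatorname{atan}{\left(\frac{9}{2} \right)}}{2}; F(2) = -5 - \log{\left(5 \right)} + \frac{5 \operatorname{atan}{\left(2 \right)}}{2}.
Integral = F(9/2) - F(2) = - \frac{25}{4} - \log{\left(\frac{85}{4} \right)} - \frac{5 \operatorname{atan}{\left(2 \right)}}{2} + \log{\left(5 \right)} + \frac{5 \operatorname{atan}{\left(\frac{9}{2} \right)}}{2}.

Antiderivative: F(x) = - \frac{5 x}{2} - \log{\left(x^{2} + 1 \right)} + \frac{5 \operatorname{atan}{\left(x \right)}}{2}; value = - \frac{25}{4} - \log{\left(\frac{85}{4} \right)} - \frac{5 \operatorname{atan}{\left(2 \right)}}{2} + \log{\left(5 \right)} + \frac{5 \operatorname{atan}{\left(\frac{9}{2} \right)}}{2}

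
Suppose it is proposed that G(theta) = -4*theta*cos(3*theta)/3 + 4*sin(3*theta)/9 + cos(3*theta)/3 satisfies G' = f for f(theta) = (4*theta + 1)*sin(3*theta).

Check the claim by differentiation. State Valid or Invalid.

d/dtheta[G] = 4*theta*sin(3*theta) - sin(3*theta)
d/dtheta[G] - f(theta) = -2*sin(3*theta) != 0.

Invalid: d/dtheta[G] - f = -2*sin(3*theta), which is not 0.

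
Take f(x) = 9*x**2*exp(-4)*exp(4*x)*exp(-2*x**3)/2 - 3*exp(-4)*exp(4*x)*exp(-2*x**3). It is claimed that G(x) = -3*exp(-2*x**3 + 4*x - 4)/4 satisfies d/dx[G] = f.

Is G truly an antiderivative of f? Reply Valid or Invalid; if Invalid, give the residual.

d/dx[G] = (9*x**2 - 6)*exp(-4)*exp(4*x)*exp(-2*x**3)/2
This equals f(x) exactly, so the claim holds.

Valid - the claim checks out under differentiation.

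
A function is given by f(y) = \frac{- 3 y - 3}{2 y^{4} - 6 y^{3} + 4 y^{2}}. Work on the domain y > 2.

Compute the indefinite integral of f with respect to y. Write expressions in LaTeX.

F(y) = \frac{- 15 y \log{\left(y \right)} - 9 y \log{\left(y - 2 \right)} + 24 y \log{\left(y - 1 \right)} + 6}{8 y} + C

Factor the denominator (2 y^{2} \left(y - 2\right) \left(y - 1\right)) and decompose: f = \frac{3}{y - 1} - \frac{9}{8 \left(y - 2\right)} - \frac{15}{8 y} - \frac{3}{4 y^{2}}; each piece integrates to a log, atan, or power term.
Check: d/dy[\frac{- 15 y \log{\left(y \right)} - 9 y \log{\left(y - 2 \right)} + 24 y \log{\left(y - 1 \right)} + 6}{8 y}] = \frac{- 3 y - 3}{2 y^{4} - 6 y^{3} + 4 y^{2}} = f(y).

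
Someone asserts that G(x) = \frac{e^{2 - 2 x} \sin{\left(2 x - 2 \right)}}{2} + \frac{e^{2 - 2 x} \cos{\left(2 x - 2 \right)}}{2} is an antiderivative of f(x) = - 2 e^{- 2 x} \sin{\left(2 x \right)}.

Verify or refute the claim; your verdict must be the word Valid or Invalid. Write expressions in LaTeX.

Invalid: d/dx[G] - f = \left(\frac{2 \sin{\left(2 x \right)}}{e^{2}} - 2 \sin{\left(2 x - 2 \right)}\right) e^{2} e^{- 2 x}, which is not 0.

d/dx[G] = - 2 e^{2} e^{- 2 x} \sin{\left(2 x - 2 \right)}
d/dx[G] - f(x) = \left(\frac{2 \sin{\left(2 x \right)}}{e^{2}} - 2 \sin{\left(2 x - 2 \right)}\right) e^{2} e^{- 2 x} != 0.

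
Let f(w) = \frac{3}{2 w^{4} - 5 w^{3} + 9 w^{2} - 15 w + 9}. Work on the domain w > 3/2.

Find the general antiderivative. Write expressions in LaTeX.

Factor the denominator (\left(w - 1\right) \left(2 w - 3\right) \left(w^{2} + 3\right)) and decompose: f = \frac{5 w - 3}{28 \left(w^{2} + 3\right)} + \frac{8}{7 \left(2 w - 3\right)} - \frac{3}{4 \left(w - 1\right)}; each piece integrates to a log, atan, or power term.
Check: d/dw[\frac{4 \log{\left(w - \frac{3}{2} \right)}}{7} - \frac{3 \log{\left(w - 1 \right)}}{4} + \frac{5 \log{\left(w^{2} + 3 \right)}}{56} - \frac{\sqrt{3} \operatorname{atan}{\left(\frac{\sqrt{3} w}{3} \right)}}{28}] = \frac{3}{2 w^{4} - 5 w^{3} + 9 w^{2} - 15 w + 9} = f(w).

F(w) = \frac{4 \log{\left(w - \frac{3}{2} \right)}}{7} - \frac{3 \log{\left(w - 1 \right)}}{4} + \frac{5 \log{\left(w^{2} + 3 \right)}}{56} - \frac{\sqrt{3} \operatorname{atan}{\left(\frac{\sqrt{3} w}{3} \right)}}{28} + C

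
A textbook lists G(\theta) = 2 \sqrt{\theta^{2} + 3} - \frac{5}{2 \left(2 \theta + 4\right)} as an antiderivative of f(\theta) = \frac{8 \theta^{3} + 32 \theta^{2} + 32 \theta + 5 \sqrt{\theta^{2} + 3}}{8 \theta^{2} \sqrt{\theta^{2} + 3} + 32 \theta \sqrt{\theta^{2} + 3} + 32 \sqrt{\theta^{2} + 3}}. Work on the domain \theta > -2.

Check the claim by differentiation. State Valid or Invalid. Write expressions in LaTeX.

d/d\theta[G] = \frac{8 \theta^{3} + 32 \theta^{2} + 32 \theta + 5 \sqrt{\theta^{2} + 3}}{4 \theta^{2} \sqrt{\theta^{2} + 3} + 16 \theta \sqrt{\theta^{2} + 3} + 16 \sqrt{\theta^{2} + 3}}
d/d\theta[G] - f(\theta) = \frac{8 \theta^{3} \sqrt{\theta^{2} + 3} + 32 \theta^{2} \sqrt{\theta^{2} + 3} + 5 \theta^{2} + 32 \theta \sqrt{\theta^{2} + 3} + 15}{8 \theta^{4} + 32 \theta^{3} + 56 \theta^{2} + 96 \theta + 96} != 0.

Invalid: d/d\theta[G] - f = \frac{8 \theta^{3} \sqrt{\theta^{2} + 3} + 32 \theta^{2} \sqrt{\theta^{2} + 3} + 5 \theta^{2} + 32 \theta \sqrt{\theta^{2} + 3} + 15}{8 \theta^{4} + 32 \theta^{3} + 56 \theta^{2} + 96 \theta + 96}, which is not 0.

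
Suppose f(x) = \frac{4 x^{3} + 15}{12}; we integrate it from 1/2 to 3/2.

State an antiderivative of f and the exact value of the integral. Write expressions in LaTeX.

Antiderivative: F(x) = \frac{x \left(x^{3} + 15\right)}{12}; value = \frac{5}{3}

A first test for any F(x): its x-derivative must equal f(x) identically.
F(x) = \frac{x \left(x^{3} + 15\right)}{12} is an antiderivative of f.
Check: d/dx[\frac{x \left(x^{3} + 15\right)}{12}] = \frac{x^{3}}{3} + \frac{5}{4}, which equals f(x).
F(3/2) = \frac{147}{64}; F(1/2) = \frac{121}{192}.
Integral = F(3/2) - F(1/2) = \frac{5}{3}.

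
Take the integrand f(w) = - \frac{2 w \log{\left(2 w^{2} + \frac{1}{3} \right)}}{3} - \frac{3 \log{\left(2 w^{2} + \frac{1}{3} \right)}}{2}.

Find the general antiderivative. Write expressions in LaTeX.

F(w) = - \frac{6 w^{2} \log{\left(2 w^{2} + \frac{1}{3} \right)} - 6 w^{2} + 27 w \log{\left(2 w^{2} + \frac{1}{3} \right)} - 54 w + \log{\left(w^{2} + \frac{1}{6} \right)} + 9 \sqrt{6} \operatorname{atan}{\left(\sqrt{6} w \right)}}{18} + C

The integrand splits into summands that can be handled one at a time.
Check: d/dw[- \frac{6 w^{2} \log{\left(2 w^{2} + \frac{1}{3} \right)} - 6 w^{2} + 27 w \log{\left(2 w^{2} + \frac{1}{3} \right)} - 54 w + \log{\left(w^{2} + \frac{1}{6} \right)} + 9 \sqrt{6} \operatorname{atan}{\left(\sqrt{6} w \right)}}{18}] = - \frac{2 w \log{\left(2 w^{2} + \frac{1}{3} \right)}}{3} - \frac{3 \log{\left(2 w^{2} + \frac{1}{3} \right)}}{2} = f(w).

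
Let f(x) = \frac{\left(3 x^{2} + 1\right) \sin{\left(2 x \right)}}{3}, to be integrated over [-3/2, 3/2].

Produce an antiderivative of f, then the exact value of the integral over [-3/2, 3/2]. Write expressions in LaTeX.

Whatever form F(x) takes, F'(x) = f(x) is non-negotiable.
F(x) = \frac{- 6 x^{2} \cos{\left(2 x \right)} + 6 x \sin{\left(2 x \right)} + \cos{\left(2 x \right)}}{12} is an antiderivative of f.
Check: d/dx[\frac{- 6 x^{2} \cos{\left(2 x \right)} + 6 x \sin{\left(2 x \right)} + \cos{\left(2 x \right)}}{12}] = x^{2} \sin{\left(2 x \right)} + \frac{\sin{\left(2 x \right)}}{3}, which equals f(x).
F(3/2) = \frac{3 \sin{\left(3 \right)}}{4} - \frac{25 \cos{\left(3 \right)}}{24}; F(-3/2) = \frac{3 \sin{\left(3 \right)}}{4} - \frac{25 \cos{\left(3 \right)}}{24}.
Integral = F(3/2) - F(-3/2) = 0.

Antiderivative: F(x) = \frac{- 6 x^{2} \cos{\left(2 x \right)} + 6 x \sin{\left(2 x \right)} + \cos{\left(2 x \right)}}{12}; value = 0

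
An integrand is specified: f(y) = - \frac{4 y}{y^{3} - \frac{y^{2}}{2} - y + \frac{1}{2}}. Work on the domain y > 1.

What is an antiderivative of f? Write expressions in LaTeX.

An antiderivative is F(y) = \frac{4 \left(- 3 \log{\left(y - 1 \right)} + 2 \log{\left(y - \frac{1}{2} \right)} + \log{\left(y + 1 \right)}\right)}{3}.

The denominator factors as \left(y - 1\right) \left(y + 1\right) \left(2 y - 1\right); partial fractions split f into directly integrable pieces: \frac{16}{3 \left(2 y - 1\right)} + \frac{4}{3 \left(y + 1\right)} - \frac{4}{y - 1}.
Check: d/dy[\frac{4 \left(- 3 \log{\left(y - 1 \right)} + 2 \log{\left(y - \frac{1}{2} \right)} + \log{\left(y + 1 \right)}\right)}{3}] = - \frac{8 y}{2 y^{3} - y^{2} - 2 y + 1}, which equals f(y).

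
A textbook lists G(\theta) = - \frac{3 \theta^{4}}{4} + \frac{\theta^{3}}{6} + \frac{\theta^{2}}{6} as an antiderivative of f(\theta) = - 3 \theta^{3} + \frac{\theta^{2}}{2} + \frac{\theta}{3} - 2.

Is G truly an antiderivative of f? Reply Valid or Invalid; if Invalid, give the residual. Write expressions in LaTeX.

d/d\theta[G] = - 3 \theta^{3} + \frac{\theta^{2}}{2} + \frac{\theta}{3}
d/d\theta[G] - f(\theta) = 2 != 0.

Invalid: d/d\theta[G] - f = 2, which is not 0.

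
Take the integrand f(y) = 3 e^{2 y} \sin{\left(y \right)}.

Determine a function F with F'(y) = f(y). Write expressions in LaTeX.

Check any antiderivative F(y) by computing F'(y) and comparing it with f(y).
Check: d/dy[\frac{3 \left(2 \sin{\left(y \right)} - \cos{\left(y \right)}\right) e^{2 y}}{5}] = 3 e^{2 y} \sin{\left(y \right)} = f(y).

An antiderivative is F(y) = \frac{3 \left(2 \sin{\left(y \right)} - \cos{\left(y \right)}\right) e^{2 y}}{5}.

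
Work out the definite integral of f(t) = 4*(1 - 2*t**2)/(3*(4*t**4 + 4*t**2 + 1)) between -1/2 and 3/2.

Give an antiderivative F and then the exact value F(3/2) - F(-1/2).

Antiderivative: F(t) = 4*t/(6*t**2 + 3); value = 80/99

f has the shape u'v + uv' for u = 2*t/3 and v = 1/(t**2 + 1/2) — it is the derivative of the product u*v.
F(t) = 4*t/(6*t**2 + 3) is an antiderivative of f.
Check: d/dt[4*t/(6*t**2 + 3)] = (4 - 8*t**2)/(12*t**4 + 12*t**2 + 3), which equals f(t).
F(3/2) = 4/11; F(-1/2) = -4/9.
Integral = F(3/2) - F(-1/2) = 80/99.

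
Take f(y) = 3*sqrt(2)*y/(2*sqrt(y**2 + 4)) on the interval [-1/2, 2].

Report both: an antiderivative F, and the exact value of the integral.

Antiderivative: F(y) = 3*sqrt(2)*sqrt(y**2 + 4)/2; value = 6 - 3*sqrt(34)/4

The substitution u = y**2/2 + 2 works: f is exactly (dF/du)*(du/dy) for that inner function.
F(y) = 3*sqrt(2)*sqrt(y**2 + 4)/2 is an antiderivative of f.
Check: d/dy[3*sqrt(2)*sqrt(y**2 + 4)/2] = 3*sqrt(2)*y/(2*sqrt(y**2 + 4)) = f(y).
F(2) = 6; F(-1/2) = 3*sqrt(34)/4.
Integral = F(2) - F(-1/2) = 6 - 3*sqrt(34)/4.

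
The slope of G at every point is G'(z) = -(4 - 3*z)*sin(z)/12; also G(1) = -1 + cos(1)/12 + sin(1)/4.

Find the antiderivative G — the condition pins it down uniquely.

A candidate passes only if d/dz[G] lands on the given G'(z) exactly.
A general antiderivative is -z*cos(z)/4 + sin(z)/4 + cos(z)/3 + C.
The condition gives C = -1 + cos(1)/12 + sin(1)/4 - (cos(1)/12 + sin(1)/4) = -1.
So G(z) = (-3*z*cos(z) + 3*sin(z) + 4*cos(z) - 12)/12.
Check: d/dz[(-3*z*cos(z) + 3*sin(z) + 4*cos(z) - 12)/12] = z*sin(z)/4 - sin(z)/3, which equals G'(z).

G(z) = (-3*z*cos(z) + 3*sin(z) + 4*cos(z) - 12)/12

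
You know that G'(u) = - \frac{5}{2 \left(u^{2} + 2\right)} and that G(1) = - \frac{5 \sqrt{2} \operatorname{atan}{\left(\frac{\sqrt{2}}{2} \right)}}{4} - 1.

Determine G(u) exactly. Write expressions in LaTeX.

Any candidate G(u) must reproduce the stated G'(u) exactly.
A general antiderivative is - \frac{5 \sqrt{2} \operatorname{atan}{\left(\frac{\sqrt{2} u}{2} \right)}}{4} + C.
The condition gives C = - \frac{5 \sqrt{2} \operatorname{atan}{\left(\frac{\sqrt{2}}{2} \right)}}{4} - 1 - (- \frac{5 \sqrt{2} \operatorname{atan}{\left(\frac{\sqrt{2}}{2} \right)}}{4}) = -1.
So G(u) = \frac{- 5 \sqrt{2} \operatorname{atan}{\left(\frac{\sqrt{2} u}{2} \right)} - 4}{4}.
Check: d/du[\frac{- 5 \sqrt{2} \operatorname{atan}{\left(\frac{\sqrt{2} u}{2} \right)} - 4}{4}] = - \frac{5}{2 u^{2} + 4}, which equals G'(u).

G(u) = \frac{- 5 \sqrt{2} \operatorname{atan}{\left(\frac{\sqrt{2} u}{2} \right)} - 4}{4}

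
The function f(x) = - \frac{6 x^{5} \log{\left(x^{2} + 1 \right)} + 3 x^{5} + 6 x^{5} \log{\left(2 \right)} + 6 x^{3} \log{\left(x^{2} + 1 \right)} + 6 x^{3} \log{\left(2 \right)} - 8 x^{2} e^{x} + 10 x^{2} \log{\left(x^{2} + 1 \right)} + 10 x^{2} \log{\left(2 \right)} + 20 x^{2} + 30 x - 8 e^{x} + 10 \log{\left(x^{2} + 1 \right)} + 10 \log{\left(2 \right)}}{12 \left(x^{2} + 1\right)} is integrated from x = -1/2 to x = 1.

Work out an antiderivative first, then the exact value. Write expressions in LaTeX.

Differentiate the proposed F(x) back; it has to land on f(x) exactly.
F(x) = \frac{- \left(3 x^{4} + 20 x + 30\right) \log{\left(2 x^{2} + 2 \right)} + 16 e^{x}}{24} is an antiderivative of f.
Check: d/dx[\frac{- \left(3 x^{4} + 20 x + 30\right) \log{\left(2 x^{2} + 2 \right)} + 16 e^{x}}{24}] = \frac{- 6 x^{5} \log{\left(x^{2} + 1 \right)} - 6 x^{5} \log{\left(2 \right)} - 3 x^{5} - 6 x^{3} \log{\left(x^{2} + 1 \right)} - 6 x^{3} \log{\left(2 \right)} + 8 x^{2} e^{x} - 10 x^{2} \log{\left(x^{2} + 1 \right)} - 20 x^{2} - 10 x^{2} \log{\left(2 \right)} - 30 x + 8 e^{x} - 10 \log{\left(x^{2} + 1 \right)} - 10 \log{\left(2 \right)}}{12 x^{2} + 12}, which equals f(x).
F(1) = - \frac{53 \log{\left(4 \right)}}{24} + \frac{2 e}{3}; F(-1/2) = - \frac{323 \log{\left(\frac{5}{2} \right)}}{384} + \frac{2}{3 e^{\frac{1}{2}}}.
Integral = F(1) - F(-1/2) = - \frac{53 \log{\left(4 \right)}}{24} - \frac{2}{3 e^{\frac{1}{2}}} + \frac{323 \log{\left(\frac{5}{2} \right)}}{384} + \frac{2 e}{3}.

Antiderivative: F(x) = \frac{- \left(3 x^{4} + 20 x + 30\right) \log{\left(2 x^{2} + 2 \right)} + 16 e^{x}}{24}; value = - \frac{53 \log{\left(4 \right)}}{24} - \frac{2}{3 e^{\frac{1}{2}}} + \frac{323 \log{\left(\frac{5}{2} \right)}}{384} + \frac{2 e}{3}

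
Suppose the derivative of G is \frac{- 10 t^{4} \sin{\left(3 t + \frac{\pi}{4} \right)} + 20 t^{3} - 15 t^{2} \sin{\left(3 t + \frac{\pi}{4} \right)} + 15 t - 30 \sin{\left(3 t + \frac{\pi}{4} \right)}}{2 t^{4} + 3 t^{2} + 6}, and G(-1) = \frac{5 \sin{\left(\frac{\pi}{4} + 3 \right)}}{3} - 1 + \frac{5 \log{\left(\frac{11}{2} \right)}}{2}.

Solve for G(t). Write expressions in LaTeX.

Since d/dt undoes antidifferentiation here, G(t) must give back the stated G'(t).
A general antiderivative is \frac{5 \log{\left(t^{4} + \frac{3 t^{2}}{2} + 3 \right)}}{2} + \frac{5 \cos{\left(3 t + \frac{\pi}{4} \right)}}{3} + C.
The condition gives C = \frac{5 \sin{\left(\frac{\pi}{4} + 3 \right)}}{3} - 1 + \frac{5 \log{\left(\frac{11}{2} \right)}}{2} - (\frac{5 \sin{\left(\frac{\pi}{4} + 3 \right)}}{3} + \frac{5 \log{\left(\frac{11}{2} \right)}}{2}) = -1.
So G(t) = \frac{15 \log{\left(t^{4} + \frac{3 t^{2}}{2} + 3 \right)} + 10 \cos{\left(3 t + \frac{\pi}{4} \right)} - 6}{6}.
Check: d/dt[\frac{15 \log{\left(t^{4} + \frac{3 t^{2}}{2} + 3 \right)} + 10 \cos{\left(3 t + \frac{\pi}{4} \right)} - 6}{6}] = \frac{- 10 t^{4} \sin{\left(3 t + \frac{\pi}{4} \right)} + 20 t^{3} - 15 t^{2} \sin{\left(3 t + \frac{\pi}{4} \right)} + 15 t - 30 \sin{\left(3 t + \frac{\pi}{4} \right)}}{2 t^{4} + 3 t^{2} + 6} = G'(t).

G(t) = \frac{15 \log{\left(t^{4} + \frac{3 t^{2}}{2} + 3 \right)} + 10 \cos{\left(3 t + \frac{\pi}{4} \right)} - 6}{6}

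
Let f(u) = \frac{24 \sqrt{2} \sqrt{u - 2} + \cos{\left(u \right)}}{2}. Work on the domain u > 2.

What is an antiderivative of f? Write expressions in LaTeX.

Check any antiderivative F(u) by computing F'(u) and comparing it with f(u).
Check: d/du[8 \sqrt{2} u \sqrt{u - 2} - 16 \sqrt{2} \sqrt{u - 2} + \frac{\sin{\left(u \right)}}{2}] = \frac{24 \sqrt{2} u + \sqrt{u - 2} \cos{\left(u \right)} - 48 \sqrt{2}}{2 \sqrt{u - 2}}, which equals f(u).

An antiderivative is F(u) = 8 \sqrt{2} u \sqrt{u - 2} - 16 \sqrt{2} \sqrt{u - 2} + \frac{\sin{\left(u \right)}}{2}.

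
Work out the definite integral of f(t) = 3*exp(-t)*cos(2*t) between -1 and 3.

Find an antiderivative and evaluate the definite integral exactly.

For F(t) to be correct the identity F'(t) - f(t) = 0 must hold.
F(t) = -3*(-2*sin(2*t) + cos(2*t))*exp(-t)/5 is an antiderivative of f.
Check: d/dt[-3*(-2*sin(2*t) + cos(2*t))*exp(-t)/5] = 3*exp(-t)*cos(2*t) = f(t).
F(3) = -3*exp(-3)*cos(6)/5 + 6*exp(-3)*sin(6)/5; F(-1) = -6*exp(1)*sin(2)/5 - 3*exp(1)*cos(2)/5.
Integral = F(3) - F(-1) = 3*exp(1)*cos(2)/5 - 3*exp(-3)*cos(6)/5 + 6*exp(-3)*sin(6)/5 + 6*exp(1)*sin(2)/5.

Antiderivative: F(t) = -3*(-2*sin(2*t) + cos(2*t))*exp(-t)/5; value = 3*exp(1)*cos(2)/5 - 3*exp(-3)*cos(6)/5 + 6*exp(-3)*sin(6)/5 + 6*exp(1)*sin(2)/5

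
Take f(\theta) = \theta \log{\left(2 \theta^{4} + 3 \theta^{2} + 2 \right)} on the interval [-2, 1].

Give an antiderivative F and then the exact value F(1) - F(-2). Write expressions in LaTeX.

Antiderivative: F(\theta) = \frac{4 \theta^{2} \log{\left(2 \theta^{4} + 3 \theta^{2} + 2 \right)} - 8 \theta^{2} + 3 \log{\left(\theta^{4} + \frac{3 \theta^{2}}{2} + 1 \right)} + 2 \sqrt{7} \operatorname{atan}{\left(\frac{4 \sqrt{7} \theta^{2}}{7} + \frac{3 \sqrt{7}}{7} \right)}}{8}; value = - 2 \log{\left(46 \right)} - \frac{3 \log{\left(23 \right)}}{8} - \frac{\sqrt{7} \operatorname{atan}{\left(\frac{19 \sqrt{7}}{7} \right)}}{4} + \frac{3 \log{\left(\frac{7}{2} \right)}}{8} + \frac{\sqrt{7} \operatorname{atan}{\left(\sqrt{7} \right)}}{4} + \frac{\log{\left(7 \right)}}{2} + 3

Recover f(\theta) by differentiating a candidate F(\theta); any mismatch rules it out.
F(\theta) = \frac{4 \theta^{2} \log{\left(2 \theta^{4} + 3 \theta^{2} + 2 \right)} - 8 \theta^{2} + 3 \log{\left(\theta^{4} + \frac{3 \theta^{2}}{2} + 1 \right)} + 2 \sqrt{7} \operatorname{atan}{\left(\frac{4 \sqrt{7} \theta^{2}}{7} + \frac{3 \sqrt{7}}{7} \right)}}{8} is an antiderivative of f.
Check: d/d\theta[\frac{4 \theta^{2} \log{\left(2 \theta^{4} + 3 \theta^{2} + 2 \right)} - 8 \theta^{2} + 3 \log{\left(\theta^{4} + \frac{3 \theta^{2}}{2} + 1 \right)} + 2 \sqrt{7} \operatorname{atan}{\left(\frac{4 \sqrt{7} \theta^{2}}{7} + \frac{3 \sqrt{7}}{7} \right)}}{8}] = \theta \log{\left(2 \theta^{4} + 3 \theta^{2} + 2 \right)} = f(\theta).
F(1) = -1 + \frac{3 \log{\left(\frac{7}{2} \right)}}{8} + \frac{\sqrt{7} \operatorname{atan}{\left(\sqrt{7} \right)}}{4} + \frac{\log{\left(7 \right)}}{2}; F(-2) = -4 + \frac{\sqrt{7} \operatorname{atan}{\left(\frac{19 \sqrt{7}}{7} \right)}}{4} + \frac{3 \log{\left(23 \right)}}{8} + 2 \log{\left(46 \right)}.
Integral = F(1) - F(-2) = - 2 \log{\left(46 \right)} - \frac{3 \log{\left(23 \right)}}{8} - \frac{\sqrt{7} \operatorname{atan}{\left(\frac{19 \sqrt{7}}{7} \right)}}{4} + \frac{3 \log{\left(\frac{7}{2} \right)}}{8} + \frac{\sqrt{7} \operatorname{atan}{\left(\sqrt{7} \right)}}{4} + \frac{\log{\left(7 \right)}}{2} + 3.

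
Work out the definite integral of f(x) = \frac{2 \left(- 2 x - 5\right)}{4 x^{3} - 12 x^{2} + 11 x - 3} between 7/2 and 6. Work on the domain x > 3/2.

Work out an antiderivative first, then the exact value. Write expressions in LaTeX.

The denominator factors as \left(x - 1\right) \left(2 x - 3\right) \left(2 x - 1\right); partial fractions split f into directly integrable pieces: - \frac{12}{2 x - 1} - \frac{16}{2 x - 3} + \frac{14}{x - 1}.
F(x) = - 8 \log{\left(x - \frac{3}{2} \right)} + 14 \log{\left(x - 1 \right)} - 6 \log{\left(x - \frac{1}{2} \right)} is an antiderivative of f.
Check: d/dx[- 8 \log{\left(x - \frac{3}{2} \right)} + 14 \log{\left(x - 1 \right)} - 6 \log{\left(x - \frac{1}{2} \right)}] = \frac{- 4 x - 10}{4 x^{3} - 12 x^{2} + 11 x - 3}, which equals f(x).
F(6) = - 8 \log{\left(\frac{9}{2} \right)} - 6 \log{\left(\frac{11}{2} \right)} + 14 \log{\left(5 \right)}; F(7/2) = - 6 \log{\left(3 \right)} - 8 \log{\left(2 \right)} + 14 \log{\left(\frac{5}{2} \right)}.
Integral = F(6) - F(7/2) = - 14 \log{\left(\frac{5}{2} \right)} - 8 \log{\left(\frac{9}{2} \right)} - 6 \log{\left(\frac{11}{2} \right)} + 8 \log{\left(2 \right)} + 6 \log{\left(3 \right)} + 14 \log{\left(5 \right)}.

Antiderivative: F(x) = - 8 \log{\left(x - \frac{3}{2} \right)} + 14 \log{\left(x - 1 \right)} - 6 \log{\left(x - \frac{1}{2} \right)}; value = - 14 \log{\left(\frac{5}{2} \right)} - 8 \log{\left(\frac{9}{2} \right)} - 6 \log{\left(\frac{11}{2} \right)} + 8 \log{\left(2 \right)} + 6 \log{\left(3 \right)} + 14 \log{\left(5 \right)}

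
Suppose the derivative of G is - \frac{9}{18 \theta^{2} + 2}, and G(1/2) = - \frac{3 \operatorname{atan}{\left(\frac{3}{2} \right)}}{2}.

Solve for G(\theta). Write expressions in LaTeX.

Any candidate G(\theta) must reproduce the stated G'(\theta) exactly.
A general antiderivative is - \frac{3 \operatorname{atan}{\left(3 \theta \right)}}{2} + C.
The condition gives C = - \frac{3 \operatorname{atan}{\left(\frac{3}{2} \right)}}{2} - (- \frac{3 \operatorname{atan}{\left(\frac{3}{2} \right)}}{2}) = 0.
So G(\theta) = - \frac{3 \operatorname{atan}{\left(3 \theta \right)}}{2}.
Check: d/d\theta[- \frac{3 \operatorname{atan}{\left(3 \theta \right)}}{2}] = - \frac{9}{18 \theta^{2} + 2} = G'(\theta).

G(\theta) = - \frac{3 \operatorname{atan}{\left(3 \theta \right)}}{2}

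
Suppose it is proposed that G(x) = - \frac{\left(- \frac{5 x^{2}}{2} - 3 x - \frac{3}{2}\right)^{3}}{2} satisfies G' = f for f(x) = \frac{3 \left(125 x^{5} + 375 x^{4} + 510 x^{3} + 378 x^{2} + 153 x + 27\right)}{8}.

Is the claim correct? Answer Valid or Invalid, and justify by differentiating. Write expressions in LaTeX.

Valid - differentiating G returns exactly f.

d/dx[G] = \frac{375 x^{5}}{8} + \frac{1125 x^{4}}{8} + \frac{765 x^{3}}{4} + \frac{567 x^{2}}{4} + \frac{459 x}{8} + \frac{81}{8}
This equals f(x) exactly, so the claim holds.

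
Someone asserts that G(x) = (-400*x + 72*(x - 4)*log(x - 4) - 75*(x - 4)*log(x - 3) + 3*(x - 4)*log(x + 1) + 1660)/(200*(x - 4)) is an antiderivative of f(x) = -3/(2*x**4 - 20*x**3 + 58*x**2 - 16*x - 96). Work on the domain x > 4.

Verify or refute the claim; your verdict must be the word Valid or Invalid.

Valid. The derivative of G reproduces f.

d/dx[G] = -3/(2*x**4 - 20*x**3 + 58*x**2 - 16*x - 96)
This equals f(x) exactly, so the claim holds.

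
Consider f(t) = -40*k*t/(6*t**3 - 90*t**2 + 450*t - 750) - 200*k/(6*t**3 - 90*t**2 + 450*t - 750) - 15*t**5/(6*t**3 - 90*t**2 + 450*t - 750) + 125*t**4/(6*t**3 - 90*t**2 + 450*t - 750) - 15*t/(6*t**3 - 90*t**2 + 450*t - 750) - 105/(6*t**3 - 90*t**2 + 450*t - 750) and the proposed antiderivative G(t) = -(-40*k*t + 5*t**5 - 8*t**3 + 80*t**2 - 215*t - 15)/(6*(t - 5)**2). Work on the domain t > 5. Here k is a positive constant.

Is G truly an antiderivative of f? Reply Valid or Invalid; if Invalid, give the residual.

d/dt[G] = (-40*k*t - 200*k - 15*t**5 + 125*t**4 + 8*t**3 - 120*t**2 + 585*t - 1105)/(6*t**3 - 90*t**2 + 450*t - 750)
d/dt[G] - f(t) = 4/3 != 0.

Invalid: d/dt[G] - f = 4/3, which is not 0.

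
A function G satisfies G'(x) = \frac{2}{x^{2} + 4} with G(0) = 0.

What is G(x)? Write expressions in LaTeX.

G(x) = \operatorname{atan}{\left(\frac{x}{2} \right)}

Differentiate the proposed G(x) back; it has to land on the given G'(x).
A general antiderivative is \operatorname{atan}{\left(\frac{x}{2} \right)} + C.
The condition gives C = 0 - (0) = 0.
So G(x) = \operatorname{atan}{\left(\frac{x}{2} \right)}.
Check: d/dx[\operatorname{atan}{\left(\frac{x}{2} \right)}] = \frac{2}{x^{2} + 4} = G'(x).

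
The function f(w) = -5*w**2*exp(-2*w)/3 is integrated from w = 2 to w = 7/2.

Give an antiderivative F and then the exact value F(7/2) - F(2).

Recognize the product-rule pattern: f = u'v + uv' with u = 5*w**2/6 + 5*w/6 + 5/12, v = exp(-2*w), so integration by parts undoes it.
F(w) = 5*(2*w**2 + 2*w + 1)*exp(-2*w)/12 is an antiderivative of f.
Check: d/dw[5*(2*w**2 + 2*w + 1)*exp(-2*w)/12] = -5*w**2*exp(-2*w)/3 = f(w).
F(7/2) = 325*exp(-7)/24; F(2) = 65*exp(-4)/12.
Integral = F(7/2) - F(2) = -65*exp(-4)/12 + 325*exp(-7)/24.

Antiderivative: F(w) = 5*(2*w**2 + 2*w + 1)*exp(-2*w)/12; value = -65*exp(-4)/12 + 325*exp(-7)/24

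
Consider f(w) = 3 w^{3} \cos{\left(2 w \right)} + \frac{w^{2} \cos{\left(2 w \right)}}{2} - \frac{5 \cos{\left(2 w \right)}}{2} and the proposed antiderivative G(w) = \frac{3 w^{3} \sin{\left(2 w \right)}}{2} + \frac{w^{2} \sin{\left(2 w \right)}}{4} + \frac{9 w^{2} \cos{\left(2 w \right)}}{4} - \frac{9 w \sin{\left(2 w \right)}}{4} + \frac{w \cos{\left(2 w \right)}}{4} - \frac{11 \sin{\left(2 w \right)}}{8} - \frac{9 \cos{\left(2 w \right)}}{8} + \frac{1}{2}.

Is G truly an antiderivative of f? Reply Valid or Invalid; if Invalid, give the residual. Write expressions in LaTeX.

d/dw[G] = 3 w^{3} \cos{\left(2 w \right)} + \frac{w^{2} \cos{\left(2 w \right)}}{2} - \frac{5 \cos{\left(2 w \right)}}{2}
This equals f(w) exactly, so the claim holds.

Valid - the claim checks out under differentiation.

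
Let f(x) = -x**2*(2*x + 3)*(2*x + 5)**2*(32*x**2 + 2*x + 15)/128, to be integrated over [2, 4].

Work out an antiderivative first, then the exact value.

Recognize the product-rule pattern: f = u'v + uv' with u = -2*(x**2/2 + 5*x/4)**3, v = x**2 + 3/4, so integration by parts undoes it.
F(x) = -x**3*(2*x + 5)**3*(4*x**2 + 3)/128 is an antiderivative of f.
Check: d/dx[-x**3*(2*x + 5)**3*(4*x**2 + 3)/128] = -2*x**7 - 105*x**6/8 - 117*x**5/4 - 425*x**4/16 - 225*x**3/16 - 1125*x**2/128, which equals f(x).
F(4) = -147199/2; F(2) = -13851/16.
Integral = F(4) - F(2) = -1163741/16.

Antiderivative: F(x) = -x**3*(2*x + 5)**3*(4*x**2 + 3)/128; value = -1163741/16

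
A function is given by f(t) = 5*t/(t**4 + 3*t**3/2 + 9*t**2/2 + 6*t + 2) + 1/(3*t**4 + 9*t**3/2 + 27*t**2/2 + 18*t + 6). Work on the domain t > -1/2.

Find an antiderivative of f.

An antiderivative is F(t) = -52*log(t + 1/2)/51 + 28*log(t + 1)/15 - 36*log(t**2 + 4)/85 + 173*atan(t/2)/255.

Factor the denominator (3*(t + 1)*(2*t + 1)*(t**2 + 4)) and decompose: f = -2*(108*t - 173)/(255*(t**2 + 4)) - 104/(51*(2*t + 1)) + 28/(15*(t + 1)); each piece integrates to a log, atan, or power term.
Check: d/dt[-52*log(t + 1/2)/51 + 28*log(t + 1)/15 - 36*log(t**2 + 4)/85 + 173*atan(t/2)/255] = (30*t + 2)/(6*t**4 + 9*t**3 + 27*t**2 + 36*t + 12), which equals f(t).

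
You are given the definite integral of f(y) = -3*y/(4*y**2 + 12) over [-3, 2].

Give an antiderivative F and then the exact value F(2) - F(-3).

Antiderivative: F(y) = -3*log(y**2 + 3)/8; value = -3*log(7)/8 + 3*log(12)/8

f matches the chain-rule pattern g'(h)*h' with inner function h(y) = y**2 + 3; substituting u = h(y) collapses the integral.
F(y) = -3*log(y**2 + 3)/8 is an antiderivative of f.
Check: d/dy[-3*log(y**2 + 3)/8] = -3*y/(4*y**2 + 12) = f(y).
F(2) = -3*log(7)/8; F(-3) = -3*log(12)/8.
Integral = F(2) - F(-3) = -3*log(7)/8 + 3*log(12)/8.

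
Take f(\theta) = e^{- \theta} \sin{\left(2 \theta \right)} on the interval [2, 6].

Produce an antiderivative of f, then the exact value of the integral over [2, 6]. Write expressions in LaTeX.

For F(\theta) to be correct the identity F'(\theta) - f(\theta) = 0 must hold.
F(\theta) = \frac{\left(- \sin{\left(2 \theta \right)} - 2 \cos{\left(2 \theta \right)}\right) e^{- \theta}}{5} is an antiderivative of f.
Check: d/d\theta[\frac{\left(- \sin{\left(2 \theta \right)} - 2 \cos{\left(2 \theta \right)}\right) e^{- \theta}}{5}] = e^{- \theta} \sin{\left(2 \theta \right)} = f(\theta).
F(6) = - \frac{2 \cos{\left(12 \right)}}{5 e^{6}} - \frac{\sin{\left(12 \right)}}{5 e^{6}}; F(2) = - \frac{\sin{\left(4 \right)}}{5 e^{2}} - \frac{2 \cos{\left(4 \right)}}{5 e^{2}}.
Integral = F(6) - F(2) = \frac{2 \cos{\left(4 \right)}}{5 e^{2}} + \frac{\sin{\left(4 \right)}}{5 e^{2}} - \frac{2 \cos{\left(12 \right)}}{5 e^{6}} - \frac{\sin{\left(12 \right)}}{5 e^{6}}.

Antiderivative: F(\theta) = \frac{\left(- \sin{\left(2 \theta \right)} - 2 \cos{\left(2 \theta \right)}\right) e^{- \theta}}{5}; value = \frac{2 \cos{\left(4 \right)}}{5 e^{2}} + \frac{\sin{\left(4 \right)}}{5 e^{2}} - \frac{2 \cos{\left(12 \right)}}{5 e^{6}} - \frac{\sin{\left(12 \right)}}{5 e^{6}}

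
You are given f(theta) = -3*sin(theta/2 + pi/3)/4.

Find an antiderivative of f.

An antiderivative is F(theta) = 3*cos(theta/2 + pi/3)/2.

Differentiate the proposed F(theta) back; it has to land on f(theta) exactly.
Check: d/dtheta[3*cos(theta/2 + pi/3)/2] = -3*sin(theta/2 + pi/3)/4 = f(theta).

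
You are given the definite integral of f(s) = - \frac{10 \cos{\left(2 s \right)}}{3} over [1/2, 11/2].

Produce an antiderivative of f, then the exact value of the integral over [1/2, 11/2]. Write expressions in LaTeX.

Antiderivative: F(s) = - \frac{5 \sin{\left(2 s \right)}}{3}; value = \frac{5 \sin{\left(1 \right)}}{3} - \frac{5 \sin{\left(11 \right)}}{3}

For F(s) to be correct the identity F'(s) - f(s) = 0 must hold.
F(s) = - \frac{5 \sin{\left(2 s \right)}}{3} is an antiderivative of f.
Check: d/ds[- \frac{5 \sin{\left(2 s \right)}}{3}] = - \frac{10 \cos{\left(2 s \right)}}{3} = f(s).
F(11/2) = - \frac{5 \sin{\left(11 \right)}}{3}; F(1/2) = - \frac{5 \sin{\left(1 \right)}}{3}.
Integral = F(11/2) - F(1/2) = \frac{5 \sin{\left(1 \right)}}{3} - \frac{5 \sin{\left(11 \right)}}{3}.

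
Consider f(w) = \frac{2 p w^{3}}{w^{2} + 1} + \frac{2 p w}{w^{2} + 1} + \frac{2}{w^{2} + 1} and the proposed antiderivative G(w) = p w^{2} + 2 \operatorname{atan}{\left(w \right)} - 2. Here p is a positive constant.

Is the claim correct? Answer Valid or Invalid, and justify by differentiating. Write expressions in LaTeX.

d/dw[G] = \frac{2 p w^{3} + 2 p w + 2}{w^{2} + 1}
This equals f(w) exactly, so the claim holds.

Valid - differentiating G returns exactly f.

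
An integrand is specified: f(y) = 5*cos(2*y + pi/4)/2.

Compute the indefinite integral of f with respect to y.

F(y) = 5*sin(2*y + pi/4)/4 + C

A candidate is checked by its d/dy: the result must match f(y).
Check: d/dy[5*sin(2*y + pi/4)/4] = 5*cos(2*y + pi/4)/2 = f(y).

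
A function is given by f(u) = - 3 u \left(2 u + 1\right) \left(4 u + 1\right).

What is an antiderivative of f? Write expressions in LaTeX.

An antiderivative is F(u) = - 6 u^{4} - 6 u^{3} - \frac{3 u^{2}}{2}.

The substitution w = 2 u^{2} + u works: f is exactly (dF/dw)*(dw/du) for that inner function.
Check: d/du[- 6 u^{4} - 6 u^{3} - \frac{3 u^{2}}{2}] = - 24 u^{3} - 18 u^{2} - 3 u, which equals f(u).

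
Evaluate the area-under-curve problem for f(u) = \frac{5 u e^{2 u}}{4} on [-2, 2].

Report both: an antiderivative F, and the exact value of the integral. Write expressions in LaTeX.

Antiderivative: F(u) = \frac{5 \left(2 u - 1\right) e^{2 u}}{16}; value = \frac{25}{16 e^{4}} + \frac{15 e^{4}}{16}

f has the shape v'r + vr' for v = \frac{5 u}{8} - \frac{5}{16} and r = e^{2 u} — it is the derivative of the product v*r.
F(u) = \frac{5 \left(2 u - 1\right) e^{2 u}}{16} is an antiderivative of f.
Check: d/du[\frac{5 \left(2 u - 1\right) e^{2 u}}{16}] = \frac{5 u e^{2 u}}{4} = f(u).
F(2) = \frac{15 e^{4}}{16}; F(-2) = - \frac{25}{16 e^{4}}.
Integral = F(2) - F(-2) = \frac{25}{16 e^{4}} + \frac{15 e^{4}}{16}.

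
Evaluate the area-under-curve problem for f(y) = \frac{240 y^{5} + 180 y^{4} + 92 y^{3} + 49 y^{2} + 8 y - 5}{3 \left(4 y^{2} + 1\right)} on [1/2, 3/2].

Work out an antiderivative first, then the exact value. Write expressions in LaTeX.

Antiderivative: F(y) = 5 y^{4} + 5 y^{3} + \frac{4 y^{2}}{3} + \frac{y}{3} - \operatorname{atan}{\left(2 y \right)}; value = - \operatorname{atan}{\left(3 \right)} + \frac{\pi}{4} + \frac{177}{4}

Any candidate F(y) must reproduce f(y) exactly when differentiated.
F(y) = 5 y^{4} + 5 y^{3} + \frac{4 y^{2}}{3} + \frac{y}{3} - \operatorname{atan}{\left(2 y \right)} is an antiderivative of f.
Check: d/dy[5 y^{4} + 5 y^{3} + \frac{4 y^{2}}{3} + \frac{y}{3} - \operatorname{atan}{\left(2 y \right)}] = \frac{240 y^{5} + 180 y^{4} + 92 y^{3} + 49 y^{2} + 8 y - 5}{12 y^{2} + 3}, which equals f(y).
F(3/2) = \frac{731}{16} - \operatorname{atan}{\left(3 \right)}; F(1/2) = \frac{23}{16} - \frac{\pi}{4}.
Integral = F(3/2) - F(1/2) = - \operatorname{atan}{\left(3 \right)} + \frac{\pi}{4} + \frac{177}{4}.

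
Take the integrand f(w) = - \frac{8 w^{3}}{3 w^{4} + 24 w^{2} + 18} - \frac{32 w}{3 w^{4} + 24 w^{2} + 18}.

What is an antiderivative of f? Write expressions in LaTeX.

An antiderivative is F(w) = - \frac{2 \log{\left(\frac{w^{4}}{2} + 4 w^{2} + 3 \right)}}{3}.

The substitution u = \frac{w^{4}}{2} + 4 w^{2} + 3 works: f is exactly (dF/du)*(du/dw) for that inner function.
Check: d/dw[- \frac{2 \log{\left(\frac{w^{4}}{2} + 4 w^{2} + 3 \right)}}{3}] = \frac{- 8 w^{3} - 32 w}{3 w^{4} + 24 w^{2} + 18}, which equals f(w).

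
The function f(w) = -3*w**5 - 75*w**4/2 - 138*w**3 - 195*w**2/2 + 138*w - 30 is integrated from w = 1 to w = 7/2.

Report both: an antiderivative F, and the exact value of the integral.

The substitution u = -w**2 - 5*w + 2 works: f is exactly (dF/du)*(du/dw) for that inner function.
F(w) = (-w**2 - 5*w + 2)**3/2 is an antiderivative of f.
Check: d/dw[(-w**2 - 5*w + 2)**3/2] = -3*w**5 - 75*w**4/2 - 138*w**3 - 195*w**2/2 + 138*w - 30 = f(w).
F(7/2) = -1367631/128; F(1) = -32.
Integral = F(7/2) - F(1) = -1363535/128.

Antiderivative: F(w) = (-w**2 - 5*w + 2)**3/2; value = -1363535/128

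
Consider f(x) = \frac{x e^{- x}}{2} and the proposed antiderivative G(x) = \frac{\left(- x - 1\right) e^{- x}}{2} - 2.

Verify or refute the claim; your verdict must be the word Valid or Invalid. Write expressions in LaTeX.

d/dx[G] = \frac{x e^{- x}}{2}
This equals f(x) exactly, so the claim holds.

Valid - the claim checks out under differentiation.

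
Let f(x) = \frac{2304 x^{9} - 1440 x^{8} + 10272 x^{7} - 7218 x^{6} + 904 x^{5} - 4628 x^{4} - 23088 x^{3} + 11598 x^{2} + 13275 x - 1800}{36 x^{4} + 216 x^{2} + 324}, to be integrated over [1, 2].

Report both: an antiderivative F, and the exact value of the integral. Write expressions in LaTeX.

Antiderivative: F(x) = \frac{6912 x^{8} - 5184 x^{7} + 4752 x^{6} - 7020 x^{5} - 34632 x^{4} + 21996 x^{3} + 35960 x^{2} - 10800 x - 11595}{648 \left(x^{2} + 3\right)}; value = \frac{407657}{2016}

A candidate is checked by its d/dx: the result must match f(x).
F(x) = \frac{6912 x^{8} - 5184 x^{7} + 4752 x^{6} - 7020 x^{5} - 34632 x^{4} + 21996 x^{3} + 35960 x^{2} - 10800 x - 11595}{648 \left(x^{2} + 3\right)} is an antiderivative of f.
Check: d/dx[\frac{6912 x^{8} - 5184 x^{7} + 4752 x^{6} - 7020 x^{5} - 34632 x^{4} + 21996 x^{3} + 35960 x^{2} - 10800 x - 11595}{648 \left(x^{2} + 3\right)}] = \frac{2304 x^{9} - 1440 x^{8} + 10272 x^{7} - 7218 x^{6} + 904 x^{5} - 4628 x^{4} - 23088 x^{3} + 11598 x^{2} + 13275 x - 1800}{36 x^{4} + 216 x^{2} + 324} = f(x).
F(2) = \frac{917909}{4536}; F(1) = \frac{389}{2592}.
Integral = F(2) - F(1) = \frac{407657}{2016}.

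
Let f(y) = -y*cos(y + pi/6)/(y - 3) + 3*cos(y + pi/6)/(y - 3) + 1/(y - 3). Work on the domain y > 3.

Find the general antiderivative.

F(y) = log(y - 3) - sin(y + pi/6) + C

The integrand splits into summands that can be handled one at a time.
Check: d/dy[log(y - 3) - sin(y + pi/6)] = (-y*cos(y + pi/6) + 3*cos(y + pi/6) + 1)/(y - 3), which equals f(y).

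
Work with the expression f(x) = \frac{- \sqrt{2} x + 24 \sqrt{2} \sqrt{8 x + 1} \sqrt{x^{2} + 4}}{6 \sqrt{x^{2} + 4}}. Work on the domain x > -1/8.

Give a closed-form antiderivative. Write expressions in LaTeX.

An antiderivative is F(x) = \frac{16 x \sqrt{4 x + \frac{1}{2}}}{3} + \frac{2 \sqrt{4 x + \frac{1}{2}}}{3} - \frac{\sqrt{\frac{x^{2}}{2} + 2}}{3}.

A candidate is checked by its d/dx: the result must match f(x).
Check: d/dx[\frac{16 x \sqrt{4 x + \frac{1}{2}}}{3} + \frac{2 \sqrt{4 x + \frac{1}{2}}}{3} - \frac{\sqrt{\frac{x^{2}}{2} + 2}}{3}] = \frac{\sqrt{2} \left(- x \sqrt{8 x + 1} + 192 x \sqrt{x^{2} + 4} + 24 \sqrt{x^{2} + 4}\right)}{6 \sqrt{8 x + 1} \sqrt{x^{2} + 4}}, which equals f(x).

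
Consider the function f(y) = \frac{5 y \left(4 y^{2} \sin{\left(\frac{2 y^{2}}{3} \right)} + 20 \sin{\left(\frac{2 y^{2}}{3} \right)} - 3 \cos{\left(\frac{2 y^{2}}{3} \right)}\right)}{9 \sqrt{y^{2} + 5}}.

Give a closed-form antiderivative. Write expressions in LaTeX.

An antiderivative is F(y) = - \frac{5 \sqrt{y^{2} + 5} \cos{\left(\frac{2 y^{2}}{3} \right)}}{3}.

f has the shape u'v + uv' for u = - \frac{5 \sqrt{y^{2} + 5}}{3} and v = \cos{\left(\frac{2 y^{2}}{3} \right)} — it is the derivative of the product u*v.
Check: d/dy[- \frac{5 \sqrt{y^{2} + 5} \cos{\left(\frac{2 y^{2}}{3} \right)}}{3}] = \frac{20 y^{3} \sin{\left(\frac{2 y^{2}}{3} \right)} + 100 y \sin{\left(\frac{2 y^{2}}{3} \right)} - 15 y \cos{\left(\frac{2 y^{2}}{3} \right)}}{9 \sqrt{y^{2} + 5}}, which equals f(y).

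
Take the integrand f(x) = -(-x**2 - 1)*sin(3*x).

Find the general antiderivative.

F(x) = -(9*x**2*cos(3*x) - 6*x*sin(3*x) + 7*cos(3*x))/27 + C

Differentiate the proposed F(x) back; it has to land on f(x) exactly.
Check: d/dx[-(9*x**2*cos(3*x) - 6*x*sin(3*x) + 7*cos(3*x))/27] = x**2*sin(3*x) + sin(3*x), which equals f(x).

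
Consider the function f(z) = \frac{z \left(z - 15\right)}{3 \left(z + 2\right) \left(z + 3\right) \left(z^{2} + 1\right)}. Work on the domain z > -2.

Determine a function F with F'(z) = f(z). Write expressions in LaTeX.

The denominator factors as 3 \left(z + 2\right) \left(z + 3\right) \left(z^{2} + 1\right); partial fractions split f into directly integrable pieces: - \frac{7 z + 8}{15 \left(z^{2} + 1\right)} - \frac{9}{5 \left(z + 3\right)} + \frac{34}{15 \left(z + 2\right)}.
Check: d/dz[\frac{68 \log{\left(z + 2 \right)} - 54 \log{\left(z + 3 \right)} - 7 \log{\left(z^{2} + 1 \right)} - 16 \operatorname{atan}{\left(z \right)}}{30}] = \frac{z^{2} - 15 z}{3 z^{4} + 15 z^{3} + 21 z^{2} + 15 z + 18}, which equals f(z).

An antiderivative is F(z) = \frac{68 \log{\left(z + 2 \right)} - 54 \log{\left(z + 3 \right)} - 7 \log{\left(z^{2} + 1 \right)} - 16 \operatorname{atan}{\left(z \right)}}{30}.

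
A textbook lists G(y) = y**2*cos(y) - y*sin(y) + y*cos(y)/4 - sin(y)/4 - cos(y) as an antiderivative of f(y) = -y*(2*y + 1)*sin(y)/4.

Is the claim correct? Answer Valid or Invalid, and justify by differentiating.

d/dy[G] = -y**2*sin(y) - y*sin(y)/4 + y*cos(y)
d/dy[G] - f(y) = -y**2*sin(y)/2 + y*cos(y) != 0.

Invalid: d/dy[G] - f = -y**2*sin(y)/2 + y*cos(y), which is not 0.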